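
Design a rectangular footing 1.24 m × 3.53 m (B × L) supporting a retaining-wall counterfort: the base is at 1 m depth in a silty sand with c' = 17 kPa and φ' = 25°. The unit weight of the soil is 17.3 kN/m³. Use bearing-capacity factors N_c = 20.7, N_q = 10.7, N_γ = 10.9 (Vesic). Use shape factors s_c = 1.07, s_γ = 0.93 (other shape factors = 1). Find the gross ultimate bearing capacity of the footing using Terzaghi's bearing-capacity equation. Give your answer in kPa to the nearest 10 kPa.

Effective surcharge at the founding depth q = γ·D_f = 17.3 × 1 = 17.3 kPa.
q_ult = c·N_c·s_c + q·N_q + 0.5·γ·B·N_γ·s_γ
     = 17 × 20.7 × 1.07 + 17.3 × 10.7 + 0.5 × 17.3 × 1.24 × 10.9 × 0.93
     = 376.53 + 185.11 + 108.73 = 670.37 kPa.

q_ult ≈ 670 kPa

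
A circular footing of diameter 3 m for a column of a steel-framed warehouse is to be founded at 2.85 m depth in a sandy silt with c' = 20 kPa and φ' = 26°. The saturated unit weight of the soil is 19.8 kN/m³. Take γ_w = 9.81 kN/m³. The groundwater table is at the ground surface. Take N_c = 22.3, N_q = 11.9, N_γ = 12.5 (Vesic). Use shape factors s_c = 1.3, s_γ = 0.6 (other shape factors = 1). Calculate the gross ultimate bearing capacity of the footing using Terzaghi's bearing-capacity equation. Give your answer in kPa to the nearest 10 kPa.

q_ult ≈ 1030 kPa

γ' = 19.8 − 9.81 = 9.99 kN/m³ (submerged throughout). q = 9.99 × 2.85 = 28.472 kPa; the same γ' applies in the ½γBN_γ term.
c·N_c·s_c = 20 × 22.3 × 1.3 = 579.8 kPa
q·N_q = 28.472 × 11.9 = 338.81 kPa
0.5·γ·B·N_γ·s_γ = 0.5 × 9.99 × 3 × 12.5 × 0.6 = 112.39 kPa
q_ult = 579.8 + 338.81 + 112.39 = 1031 kPa.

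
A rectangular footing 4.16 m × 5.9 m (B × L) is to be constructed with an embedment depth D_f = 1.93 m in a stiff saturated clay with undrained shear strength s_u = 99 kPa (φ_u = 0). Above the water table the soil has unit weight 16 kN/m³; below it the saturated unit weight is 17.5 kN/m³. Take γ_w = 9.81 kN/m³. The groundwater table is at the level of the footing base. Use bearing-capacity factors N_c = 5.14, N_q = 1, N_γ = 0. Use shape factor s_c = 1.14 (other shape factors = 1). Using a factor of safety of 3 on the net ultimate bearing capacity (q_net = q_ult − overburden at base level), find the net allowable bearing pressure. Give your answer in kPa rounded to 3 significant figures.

Effective surcharge at the founding depth q = γ·D_f = 16 × 1.93 = 30.88 kPa.
q_ult = c·N_c·s_c + q·N_q
     = 99 × 5.14 × 1.14 + 30.88 × 1
     = 580.1 + 30.88 = 610.98 kPa.
q_net = 610.98 − 30.88 = 580.1 kPa.
q_all(net) = 580.1 / 3 = 193.37 kPa.

q_all(net) ≈ 193 kPa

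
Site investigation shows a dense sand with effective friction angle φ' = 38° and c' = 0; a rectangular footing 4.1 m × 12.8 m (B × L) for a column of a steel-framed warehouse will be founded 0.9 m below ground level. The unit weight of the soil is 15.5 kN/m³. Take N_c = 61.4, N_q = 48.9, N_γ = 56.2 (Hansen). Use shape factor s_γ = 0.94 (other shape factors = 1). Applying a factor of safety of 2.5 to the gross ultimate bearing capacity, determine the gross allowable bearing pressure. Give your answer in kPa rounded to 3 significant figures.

q_all ≈ 944 kPa

Overburden at base level: q = 15.5 × 0.9 = 13.95 kPa.
Surcharge term q·N_q = 13.95 × 48.9 = 682.16 kPa; self-weight term 0.5·γ·B·N_γ·s_γ = 0.5 × 15.5 × 4.1 × 56.2 × 0.94 = 1678.6 kPa.
q_ult = 682.16 + 1678.6 = 2360.8 kPa.
q_all = q_ult / FS = 2360.8 / 2.5 = 944.31 kPa.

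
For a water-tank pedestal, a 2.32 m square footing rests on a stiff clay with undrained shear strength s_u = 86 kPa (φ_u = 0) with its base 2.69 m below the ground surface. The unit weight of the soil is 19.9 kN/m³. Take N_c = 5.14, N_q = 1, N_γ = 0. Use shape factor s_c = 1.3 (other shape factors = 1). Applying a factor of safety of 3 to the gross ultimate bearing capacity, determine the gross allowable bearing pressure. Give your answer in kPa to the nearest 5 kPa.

q_all ≈ 210 kPa

Overburden at base level: q = 19.9 × 2.69 = 53.531 kPa.
Cohesion term c·N_c·s_c = 86 × 5.14 × 1.3 = 574.65 kPa; surcharge term q·N_q = 53.531 × 1 = 53.531 kPa.
q_ult = 574.65 + 53.531 = 628.18 kPa.
q_all = q_ult / FS = 628.18 / 3 = 209.39 kPa.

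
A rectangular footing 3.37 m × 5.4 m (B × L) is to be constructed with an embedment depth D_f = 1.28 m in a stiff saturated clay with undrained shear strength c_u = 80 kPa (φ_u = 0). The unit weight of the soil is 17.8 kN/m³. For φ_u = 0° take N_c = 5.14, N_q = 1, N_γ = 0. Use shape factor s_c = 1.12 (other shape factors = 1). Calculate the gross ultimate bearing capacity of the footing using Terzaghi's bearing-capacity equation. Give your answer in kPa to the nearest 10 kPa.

q_ult ≈ 480 kPa

q = γ·D_f = 17.8 × 1.28 = 22.784 kPa.
c·N_c·s_c = 80 × 5.14 × 1.12 = 460.54 kPa
q·N_q = 22.784 × 1 = 22.784 kPa
q_ult = 460.54 + 22.784 = 483.33 kPa.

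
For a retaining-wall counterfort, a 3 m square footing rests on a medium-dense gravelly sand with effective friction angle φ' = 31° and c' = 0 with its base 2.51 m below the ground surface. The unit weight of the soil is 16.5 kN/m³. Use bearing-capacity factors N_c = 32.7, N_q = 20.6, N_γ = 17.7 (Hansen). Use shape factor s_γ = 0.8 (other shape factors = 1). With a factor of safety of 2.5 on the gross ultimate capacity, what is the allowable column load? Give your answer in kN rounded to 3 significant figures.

Effective surcharge at the founding depth q = γ·D_f = 16.5 × 2.51 = 41.415 kPa.
q_ult = q·N_q + 0.5·γ·B·N_γ·s_γ
     = 41.415 × 20.6 + 0.5 × 16.5 × 3 × 17.7 × 0.8
     = 853.15 + 350.46 = 1203.6 kPa.
Gross allowable pressure q_all = 1203.6 / 2.5 = 481.44 kPa.
Footing area = 9 m², so allowable column load = 481.44 × 9 = 4333 kN.

P_all ≈ 4330 kN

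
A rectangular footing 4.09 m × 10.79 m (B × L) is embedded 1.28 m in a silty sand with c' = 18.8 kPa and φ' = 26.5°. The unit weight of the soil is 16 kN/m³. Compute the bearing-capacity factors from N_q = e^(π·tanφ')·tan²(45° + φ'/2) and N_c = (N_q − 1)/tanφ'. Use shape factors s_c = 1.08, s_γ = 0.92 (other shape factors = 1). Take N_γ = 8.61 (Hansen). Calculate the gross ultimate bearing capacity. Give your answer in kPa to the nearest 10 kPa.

tan26.5° = 0.4986, so N_q = e^(π×0.4986)·tan²(58.25°) = 4.789 × 2.611 = 12.51.
N_c = (12.51 − 1)/tan26.5° = 23.08.
Effective surcharge at the founding depth q = γ·D_f = 16 × 1.28 = 20.48 kPa.
q_ult = c·N_c·s_c + q·N_q + 0.5·γ·B·N_γ·s_γ
     = 18.8 × 23.078 × 1.08 + 20.48 × 12.506 + 0.5 × 16 × 4.09 × 8.61 × 0.92
     = 468.57 + 256.13 + 259.18 = 983.88 kPa.

q_ult ≈ 980 kPa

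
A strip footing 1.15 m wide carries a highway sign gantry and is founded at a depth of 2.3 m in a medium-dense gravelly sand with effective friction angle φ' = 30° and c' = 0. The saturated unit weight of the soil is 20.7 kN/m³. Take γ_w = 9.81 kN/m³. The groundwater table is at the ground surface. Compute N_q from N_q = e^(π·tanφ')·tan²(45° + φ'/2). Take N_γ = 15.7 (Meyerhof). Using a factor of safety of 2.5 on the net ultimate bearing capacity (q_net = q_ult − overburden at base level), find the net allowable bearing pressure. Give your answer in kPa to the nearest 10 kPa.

N_q = e^(π·tan30°)·tan²(60°) = 18.4.
γ' = 20.7 − 9.81 = 10.89 kN/m³ (submerged throughout). q = 10.89 × 2.3 = 25.047 kPa; the same γ' applies in the ½γBN_γ term.
q·N_q = 25.047 × 18.401 = 460.89 kPa
0.5·γ·B·N_γ = 0.5 × 10.89 × 1.15 × 15.7 = 98.309 kPa
q_ult = 460.89 + 98.309 = 559.2 kPa.
q_net = 559.2 − 25.047 = 534.16 kPa.
q_all(net) = 534.16 / 2.5 = 213.66 kPa.

q_all(net) ≈ 210 kPa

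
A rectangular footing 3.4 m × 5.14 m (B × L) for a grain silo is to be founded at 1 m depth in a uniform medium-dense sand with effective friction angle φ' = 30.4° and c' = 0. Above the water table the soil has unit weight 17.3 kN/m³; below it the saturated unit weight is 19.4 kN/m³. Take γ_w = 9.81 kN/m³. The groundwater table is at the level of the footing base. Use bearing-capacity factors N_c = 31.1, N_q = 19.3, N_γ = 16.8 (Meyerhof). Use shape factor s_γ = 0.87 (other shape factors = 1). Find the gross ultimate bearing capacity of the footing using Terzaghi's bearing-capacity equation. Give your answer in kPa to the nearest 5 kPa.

q_ult ≈ 570 kPa

Effective surcharge at the founding depth q = γ·D_f = 17.3 × 1 = 17.3 kPa.
The water table coincides with the base, so in the self-weight term γ → γ' = 9.59 kN/m³.
q_ult = q·N_q + 0.5·γ·B·N_γ·s_γ
     = 17.3 × 19.3 + 0.5 × 9.59 × 3.4 × 16.8 × 0.87
     = 333.89 + 238.28 = 572.17 kPa.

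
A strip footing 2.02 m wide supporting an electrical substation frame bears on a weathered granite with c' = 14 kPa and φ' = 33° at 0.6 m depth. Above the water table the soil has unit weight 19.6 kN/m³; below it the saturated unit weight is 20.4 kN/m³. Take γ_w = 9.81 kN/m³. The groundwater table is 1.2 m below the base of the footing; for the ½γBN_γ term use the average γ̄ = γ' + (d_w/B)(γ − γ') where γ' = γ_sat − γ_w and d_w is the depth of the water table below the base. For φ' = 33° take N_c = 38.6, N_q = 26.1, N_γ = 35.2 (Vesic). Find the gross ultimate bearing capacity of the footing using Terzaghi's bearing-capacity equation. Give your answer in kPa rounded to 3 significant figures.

q_ult ≈ 1410 kPa

Effective surcharge at the founding depth q = γ·D_f = 19.6 × 0.6 = 11.76 kPa.
With d_w = 1.2 m < B, γ̄ = 10.59 + (1.2/2.02) × (19.6 − 10.59) = 15.942 kN/m³.
q_ult = c·N_c + q·N_q + 0.5·γ·B·N_γ
     = 14 × 38.6 + 11.76 × 26.1 + 0.5 × 15.942 × 2.02 × 35.2
     = 540.4 + 306.94 + 566.79 = 1414.1 kPa.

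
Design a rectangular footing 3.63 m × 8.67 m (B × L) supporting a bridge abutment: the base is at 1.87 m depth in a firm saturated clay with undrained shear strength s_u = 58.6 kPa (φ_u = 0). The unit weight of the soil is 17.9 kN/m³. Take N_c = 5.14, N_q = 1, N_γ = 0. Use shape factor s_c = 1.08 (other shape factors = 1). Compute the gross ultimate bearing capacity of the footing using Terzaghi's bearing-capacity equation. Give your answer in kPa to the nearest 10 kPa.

Effective surcharge at the founding depth q = γ·D_f = 17.9 × 1.87 = 33.473 kPa.
q_ult = c·N_c·s_c + q·N_q
     = 58.6 × 5.14 × 1.08 + 33.473 × 1
     = 325.3 + 33.473 = 358.77 kPa.

q_ult ≈ 360 kPa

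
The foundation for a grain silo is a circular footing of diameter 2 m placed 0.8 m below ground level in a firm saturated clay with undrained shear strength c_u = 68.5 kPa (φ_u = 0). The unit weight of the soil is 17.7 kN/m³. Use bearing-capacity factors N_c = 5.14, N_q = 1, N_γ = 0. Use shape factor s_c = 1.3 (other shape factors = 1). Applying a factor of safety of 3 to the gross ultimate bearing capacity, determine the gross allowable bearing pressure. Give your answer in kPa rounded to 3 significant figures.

Effective surcharge at the founding depth q = γ·D_f = 17.7 × 0.8 = 14.16 kPa.
q_ult = c·N_c·s_c + q·N_q
     = 68.5 × 5.14 × 1.3 + 14.16 × 1
     = 457.72 + 14.16 = 471.88 kPa.
q_all = q_ult / FS = 471.88 / 3 = 157.29 kPa.

q_all ≈ 157 kPa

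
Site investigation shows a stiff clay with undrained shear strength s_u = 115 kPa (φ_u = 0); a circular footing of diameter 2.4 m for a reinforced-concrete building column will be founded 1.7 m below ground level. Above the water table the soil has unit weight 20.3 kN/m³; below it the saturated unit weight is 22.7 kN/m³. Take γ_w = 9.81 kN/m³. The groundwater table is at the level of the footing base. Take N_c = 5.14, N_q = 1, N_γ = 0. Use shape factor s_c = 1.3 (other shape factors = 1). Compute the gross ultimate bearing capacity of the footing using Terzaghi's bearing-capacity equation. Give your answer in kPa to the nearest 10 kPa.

q = γ·D_f = 20.3 × 1.7 = 34.51 kPa.
c·N_c·s_c = 115 × 5.14 × 1.3 = 768.43 kPa
q·N_q = 34.51 × 1 = 34.51 kPa
q_ult = 768.43 + 34.51 = 802.94 kPa.

q_ult ≈ 800 kPa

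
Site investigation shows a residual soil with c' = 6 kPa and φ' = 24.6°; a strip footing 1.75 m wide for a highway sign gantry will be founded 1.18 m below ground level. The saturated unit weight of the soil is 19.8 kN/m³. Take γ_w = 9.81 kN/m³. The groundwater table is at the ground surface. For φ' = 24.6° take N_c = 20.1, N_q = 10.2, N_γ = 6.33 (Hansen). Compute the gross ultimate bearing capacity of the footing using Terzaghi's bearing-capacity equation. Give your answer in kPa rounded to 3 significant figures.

γ' = 19.8 − 9.81 = 9.99 kN/m³ (submerged throughout). q = 9.99 × 1.18 = 11.788 kPa; the same γ' applies in the ½γBN_γ term.
c·N_c = 6 × 20.1 = 120.6 kPa
q·N_q = 11.788 × 10.2 = 120.24 kPa
0.5·γ·B·N_γ = 0.5 × 9.99 × 1.75 × 6.33 = 55.332 kPa
q_ult = 120.6 + 120.24 + 55.332 = 296.17 kPa.

q_ult ≈ 296 kPa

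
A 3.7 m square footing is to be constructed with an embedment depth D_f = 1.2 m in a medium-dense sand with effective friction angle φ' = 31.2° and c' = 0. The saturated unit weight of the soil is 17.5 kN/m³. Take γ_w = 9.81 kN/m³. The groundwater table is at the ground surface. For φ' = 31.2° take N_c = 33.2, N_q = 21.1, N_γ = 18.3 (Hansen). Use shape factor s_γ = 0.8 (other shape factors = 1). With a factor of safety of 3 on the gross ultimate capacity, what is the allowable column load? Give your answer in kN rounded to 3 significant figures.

γ' = 17.5 − 9.81 = 7.69 kN/m³ (submerged throughout). q = 7.69 × 1.2 = 9.228 kPa; the same γ' applies in the ½γBN_γ term.
q·N_q = 9.228 × 21.1 = 194.71 kPa
0.5·γ·B·N_γ·s_γ = 0.5 × 7.69 × 3.7 × 18.3 × 0.8 = 208.28 kPa
q_ult = 194.71 + 208.28 = 402.99 kPa.
Gross allowable pressure q_all = 402.99 / 3 = 134.33 kPa.
Footing area = 13.69 m², so allowable column load = 134.33 × 13.69 = 1839 kN.

P_all ≈ 1840 kN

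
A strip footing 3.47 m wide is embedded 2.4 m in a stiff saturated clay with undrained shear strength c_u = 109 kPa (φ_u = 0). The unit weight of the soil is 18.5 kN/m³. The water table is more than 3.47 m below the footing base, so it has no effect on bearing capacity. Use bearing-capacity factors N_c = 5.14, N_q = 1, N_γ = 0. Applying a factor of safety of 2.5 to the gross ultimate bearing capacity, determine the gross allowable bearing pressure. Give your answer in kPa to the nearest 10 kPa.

Effective surcharge at the founding depth q = γ·D_f = 18.5 × 2.4 = 44.4 kPa.
q_ult = c·N_c + q·N_q
     = 109 × 5.14 + 44.4 × 1
     = 560.26 + 44.4 = 604.66 kPa.
q_all = q_ult / FS = 604.66 / 2.5 = 241.86 kPa.

q_all ≈ 240 kPa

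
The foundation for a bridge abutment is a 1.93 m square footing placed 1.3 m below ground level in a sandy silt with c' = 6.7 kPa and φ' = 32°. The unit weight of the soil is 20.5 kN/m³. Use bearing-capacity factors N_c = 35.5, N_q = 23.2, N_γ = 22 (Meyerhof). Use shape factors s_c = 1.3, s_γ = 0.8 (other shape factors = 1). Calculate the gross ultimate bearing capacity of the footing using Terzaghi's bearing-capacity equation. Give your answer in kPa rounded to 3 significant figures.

Effective surcharge at the founding depth q = γ·D_f = 20.5 × 1.3 = 26.65 kPa.
q_ult = c·N_c·s_c + q·N_q + 0.5·γ·B·N_γ·s_γ
     = 6.7 × 35.5 × 1.3 + 26.65 × 23.2 + 0.5 × 20.5 × 1.93 × 22 × 0.8
     = 309.2 + 618.28 + 348.17 = 1275.7 kPa.

q_ult ≈ 1280 kPa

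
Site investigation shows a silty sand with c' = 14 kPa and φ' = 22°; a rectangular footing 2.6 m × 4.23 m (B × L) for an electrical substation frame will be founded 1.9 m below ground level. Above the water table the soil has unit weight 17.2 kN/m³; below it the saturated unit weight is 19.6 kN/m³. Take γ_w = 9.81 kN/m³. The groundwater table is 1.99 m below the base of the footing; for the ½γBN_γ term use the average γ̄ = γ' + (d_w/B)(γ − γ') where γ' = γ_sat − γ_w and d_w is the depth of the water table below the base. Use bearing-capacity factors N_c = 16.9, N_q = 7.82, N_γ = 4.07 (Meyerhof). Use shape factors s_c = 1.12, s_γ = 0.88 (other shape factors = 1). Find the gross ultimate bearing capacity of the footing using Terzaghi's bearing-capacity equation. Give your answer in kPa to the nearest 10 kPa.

q_ult ≈ 590 kPa

q = γ·D_f = 17.2 × 1.9 = 32.68 kPa.
γ' = 9.79 kN/m³; averaging over the depth B below the base, γ̄ = γ' + (d_w/B)(γ − γ') = 15.461 kN/m³.
c·N_c·s_c = 14 × 16.9 × 1.12 = 264.99 kPa
q·N_q = 32.68 × 7.82 = 255.56 kPa
0.5·γ·B·N_γ·s_γ = 0.5 × 15.461 × 2.6 × 4.07 × 0.88 = 71.99 kPa
q_ult = 264.99 + 255.56 + 71.99 = 592.54 kPa.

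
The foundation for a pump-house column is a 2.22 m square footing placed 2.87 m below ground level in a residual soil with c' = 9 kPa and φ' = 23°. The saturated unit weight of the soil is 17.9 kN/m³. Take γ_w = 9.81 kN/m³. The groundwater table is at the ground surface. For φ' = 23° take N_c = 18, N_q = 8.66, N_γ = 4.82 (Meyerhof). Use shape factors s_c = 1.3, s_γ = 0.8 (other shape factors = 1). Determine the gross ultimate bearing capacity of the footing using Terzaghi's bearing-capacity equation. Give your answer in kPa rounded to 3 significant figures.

γ' = 17.9 − 9.81 = 8.09 kN/m³ (submerged throughout). q = 8.09 × 2.87 = 23.218 kPa; the same γ' applies in the ½γBN_γ term.
c·N_c·s_c = 9 × 18 × 1.3 = 210.6 kPa
q·N_q = 23.218 × 8.66 = 201.07 kPa
0.5·γ·B·N_γ·s_γ = 0.5 × 8.09 × 2.22 × 4.82 × 0.8 = 34.626 kPa
q_ult = 210.6 + 201.07 + 34.626 = 446.3 kPa.

q_ult ≈ 446 kPa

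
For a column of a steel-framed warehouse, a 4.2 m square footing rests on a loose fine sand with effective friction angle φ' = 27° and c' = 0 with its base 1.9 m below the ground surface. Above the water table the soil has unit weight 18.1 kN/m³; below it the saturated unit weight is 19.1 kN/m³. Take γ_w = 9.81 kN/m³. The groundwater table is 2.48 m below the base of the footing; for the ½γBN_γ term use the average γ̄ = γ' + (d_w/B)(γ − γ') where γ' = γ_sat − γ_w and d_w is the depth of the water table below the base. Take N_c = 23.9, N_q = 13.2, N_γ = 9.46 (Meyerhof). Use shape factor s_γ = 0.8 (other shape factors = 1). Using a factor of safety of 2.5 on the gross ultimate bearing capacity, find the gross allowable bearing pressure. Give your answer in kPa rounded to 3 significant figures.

q_all ≈ 274 kPa

q = γ·D_f = 18.1 × 1.9 = 34.39 kPa.
γ' = 9.29 kN/m³; averaging over the depth B below the base, γ̄ = γ' + (d_w/B)(γ − γ') = 14.492 kN/m³.
q·N_q = 34.39 × 13.2 = 453.95 kPa
0.5·γ·B·N_γ·s_γ = 0.5 × 14.492 × 4.2 × 9.46 × 0.8 = 230.32 kPa
q_ult = 453.95 + 230.32 = 684.27 kPa.
q_all = 684.27 / 2.5 = 273.71 kPa.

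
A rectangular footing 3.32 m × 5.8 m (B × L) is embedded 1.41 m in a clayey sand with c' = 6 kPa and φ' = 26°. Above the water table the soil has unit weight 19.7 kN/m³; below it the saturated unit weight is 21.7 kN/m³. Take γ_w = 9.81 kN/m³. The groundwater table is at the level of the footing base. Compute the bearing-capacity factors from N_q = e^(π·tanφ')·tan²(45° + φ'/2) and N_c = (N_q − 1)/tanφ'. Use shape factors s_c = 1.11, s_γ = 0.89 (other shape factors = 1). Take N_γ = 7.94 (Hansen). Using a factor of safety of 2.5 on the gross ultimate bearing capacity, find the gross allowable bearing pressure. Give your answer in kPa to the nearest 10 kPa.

q_all ≈ 250 kPa

N_q = e^(π·tan26°)·tan²(58°) = 11.85; N_c = (N_q − 1)/tanφ' = 22.25.
q = γ·D_f = 19.7 × 1.41 = 27.777 kPa.
For the ½γBN_γ term take γ' = 21.7 − 9.81 = 11.89 kN/m³ (soil below base is submerged).
c·N_c·s_c = 6 × 22.254 × 1.11 = 148.21 kPa
q·N_q = 27.777 × 11.854 = 329.27 kPa
0.5·γ·B·N_γ·s_γ = 0.5 × 11.89 × 3.32 × 7.94 × 0.89 = 139.48 kPa
q_ult = 148.21 + 329.27 + 139.48 = 616.96 kPa.
q_all = 616.96 / 2.5 = 246.79 kPa.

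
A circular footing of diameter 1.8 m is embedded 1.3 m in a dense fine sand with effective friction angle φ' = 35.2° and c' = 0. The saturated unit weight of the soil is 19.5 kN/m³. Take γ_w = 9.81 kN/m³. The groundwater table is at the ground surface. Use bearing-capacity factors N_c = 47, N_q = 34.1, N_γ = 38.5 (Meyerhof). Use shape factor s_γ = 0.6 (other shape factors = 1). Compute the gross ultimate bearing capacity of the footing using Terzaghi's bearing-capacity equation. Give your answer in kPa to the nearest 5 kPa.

With the water table at the surface the whole profile is submerged: γ' = 19.5 − 9.81 = 9.69 kN/m³, so q = γ'·D_f = 12.597 kPa; the same γ' applies in the ½γBN_γ term.
q_ult = q·N_q + 0.5·γ·B·N_γ·s_γ
     = 12.597 × 34.1 + 0.5 × 9.69 × 1.8 × 38.5 × 0.6
     = 429.56 + 201.46 = 631.01 kPa.

q_ult ≈ 630 kPa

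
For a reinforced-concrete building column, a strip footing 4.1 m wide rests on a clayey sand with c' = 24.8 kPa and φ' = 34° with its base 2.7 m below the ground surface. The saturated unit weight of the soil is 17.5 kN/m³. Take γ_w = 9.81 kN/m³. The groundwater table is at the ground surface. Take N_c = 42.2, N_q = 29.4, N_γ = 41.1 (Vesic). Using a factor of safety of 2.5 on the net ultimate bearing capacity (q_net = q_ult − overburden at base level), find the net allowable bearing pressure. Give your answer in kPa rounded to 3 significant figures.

γ' = 17.5 − 9.81 = 7.69 kN/m³ (submerged throughout). q = 7.69 × 2.7 = 20.763 kPa; the same γ' applies in the ½γBN_γ term.
c·N_c = 24.8 × 42.2 = 1046.6 kPa
q·N_q = 20.763 × 29.4 = 610.43 kPa
0.5·γ·B·N_γ = 0.5 × 7.69 × 4.1 × 41.1 = 647.92 kPa
q_ult = 1046.6 + 610.43 + 647.92 = 2304.9 kPa.
q_net = 2304.9 − 20.763 = 2284.2 kPa.
q_all(net) = 2284.2 / 2.5 = 913.66 kPa.

q_all(net) ≈ 914 kPa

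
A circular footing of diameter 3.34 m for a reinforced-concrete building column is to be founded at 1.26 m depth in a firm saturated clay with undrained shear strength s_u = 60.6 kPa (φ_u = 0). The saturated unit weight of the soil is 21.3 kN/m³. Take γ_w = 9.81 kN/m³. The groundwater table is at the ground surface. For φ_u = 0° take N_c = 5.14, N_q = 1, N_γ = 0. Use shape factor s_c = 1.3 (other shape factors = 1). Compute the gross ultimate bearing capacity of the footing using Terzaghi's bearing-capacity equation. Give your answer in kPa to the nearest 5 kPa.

q_ult ≈ 420 kPa

Water table at ground surface, so effective unit weight γ' = 21.3 − 9.81 = 11.49 kN/m³ is used throughout; overburden q = 11.49 × 1.26 = 14.477 kPa.
Cohesion term c·N_c·s_c = 60.6 × 5.14 × 1.3 = 404.93 kPa; surcharge term q·N_q = 14.477 × 1 = 14.477 kPa.
q_ult = 404.93 + 14.477 = 419.41 kPa.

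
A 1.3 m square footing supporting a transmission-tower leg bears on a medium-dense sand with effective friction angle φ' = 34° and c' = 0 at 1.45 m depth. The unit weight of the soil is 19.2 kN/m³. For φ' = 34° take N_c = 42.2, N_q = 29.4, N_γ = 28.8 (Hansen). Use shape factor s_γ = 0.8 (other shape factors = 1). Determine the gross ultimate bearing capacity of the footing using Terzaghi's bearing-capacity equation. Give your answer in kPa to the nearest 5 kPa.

q_ult ≈ 1105 kPa

Effective surcharge at the founding depth q = γ·D_f = 19.2 × 1.45 = 27.84 kPa.
q_ult = q·N_q + 0.5·γ·B·N_γ·s_γ
     = 27.84 × 29.4 + 0.5 × 19.2 × 1.3 × 28.8 × 0.8
     = 818.5 + 287.54 = 1106 kPa.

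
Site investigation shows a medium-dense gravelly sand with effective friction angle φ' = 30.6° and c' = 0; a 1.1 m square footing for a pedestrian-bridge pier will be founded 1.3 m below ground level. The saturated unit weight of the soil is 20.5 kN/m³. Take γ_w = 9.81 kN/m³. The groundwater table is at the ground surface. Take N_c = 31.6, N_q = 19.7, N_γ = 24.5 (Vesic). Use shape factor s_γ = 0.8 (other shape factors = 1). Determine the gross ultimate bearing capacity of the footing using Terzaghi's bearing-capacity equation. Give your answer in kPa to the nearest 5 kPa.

γ' = 20.5 − 9.81 = 10.69 kN/m³ (submerged throughout). q = 10.69 × 1.3 = 13.897 kPa; the same γ' applies in the ½γBN_γ term.
q·N_q = 13.897 × 19.7 = 273.77 kPa
0.5·γ·B·N_γ·s_γ = 0.5 × 10.69 × 1.1 × 24.5 × 0.8 = 115.24 kPa
q_ult = 273.77 + 115.24 = 389.01 kPa.

q_ult ≈ 390 kPa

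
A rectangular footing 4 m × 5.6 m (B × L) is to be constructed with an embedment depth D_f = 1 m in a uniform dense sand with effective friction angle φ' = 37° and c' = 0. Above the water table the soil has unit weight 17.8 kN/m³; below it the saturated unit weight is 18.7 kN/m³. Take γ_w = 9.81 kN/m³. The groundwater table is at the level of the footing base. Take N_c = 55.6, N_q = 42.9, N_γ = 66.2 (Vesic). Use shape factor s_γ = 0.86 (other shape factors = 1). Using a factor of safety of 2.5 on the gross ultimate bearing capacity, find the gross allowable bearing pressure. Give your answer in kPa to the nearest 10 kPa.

Effective surcharge at the founding depth q = γ·D_f = 17.8 × 1 = 17.8 kPa.
The water table coincides with the base, so in the self-weight term γ → γ' = 8.89 kN/m³.
q_ult = q·N_q + 0.5·γ·B·N_γ·s_γ
     = 17.8 × 42.9 + 0.5 × 8.89 × 4 × 66.2 × 0.86
     = 763.62 + 1012.3 = 1775.9 kPa.
q_all = 1775.9 / 2.5 = 710.35 kPa.

q_all ≈ 710 kPa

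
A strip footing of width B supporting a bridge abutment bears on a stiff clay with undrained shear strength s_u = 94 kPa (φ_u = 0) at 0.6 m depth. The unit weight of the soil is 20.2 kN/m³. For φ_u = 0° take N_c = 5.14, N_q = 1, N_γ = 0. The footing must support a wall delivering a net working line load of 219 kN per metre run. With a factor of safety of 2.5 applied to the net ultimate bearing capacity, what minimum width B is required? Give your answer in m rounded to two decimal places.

B = 1.13 m

Effective surcharge at the founding depth q = γ·D_f = 20.2 × 0.6 = 12.12 kPa.
q_ult = c·N_c + q·N_q
     = 94 × 5.14 + 12.12 × 1
     = 483.16 + 12.12 = 495.28 kPa.
For φ = 0 the ½γBN_γ term vanishes, so q_ult is independent of B. q_net = 495.28 − 12.12 = 483.16 kPa; q_all(net) = 483.16/2.5 = 193.26 kPa.
Required width B = w / q_all(net) = 219 / 193.26 = 1.133 m.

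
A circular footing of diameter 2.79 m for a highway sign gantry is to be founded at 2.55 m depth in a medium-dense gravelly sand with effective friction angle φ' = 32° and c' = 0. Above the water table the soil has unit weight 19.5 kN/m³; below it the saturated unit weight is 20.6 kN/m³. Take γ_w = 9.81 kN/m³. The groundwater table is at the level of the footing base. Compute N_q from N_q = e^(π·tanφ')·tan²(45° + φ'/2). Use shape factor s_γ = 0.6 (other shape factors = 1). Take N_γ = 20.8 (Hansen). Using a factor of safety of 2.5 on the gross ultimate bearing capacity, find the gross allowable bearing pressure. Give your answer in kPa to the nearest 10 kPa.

q_all ≈ 540 kPa

N_q = e^(π·tan32°)·tan²(61°) = 23.18.
Overburden at base level: q = 19.5 × 2.55 = 49.725 kPa.
Below the base the soil is submerged, so the ½γBN_γ term uses γ' = 20.6 − 9.81 = 10.79 kN/m³.
Surcharge term q·N_q = 49.725 × 23.177 = 1152.5 kPa; self-weight term 0.5·γ·B·N_γ·s_γ = 0.5 × 10.79 × 2.79 × 20.8 × 0.6 = 187.85 kPa.
q_ult = 1152.5 + 187.85 = 1340.3 kPa.
q_all = 1340.3 / 2.5 = 536.13 kPa.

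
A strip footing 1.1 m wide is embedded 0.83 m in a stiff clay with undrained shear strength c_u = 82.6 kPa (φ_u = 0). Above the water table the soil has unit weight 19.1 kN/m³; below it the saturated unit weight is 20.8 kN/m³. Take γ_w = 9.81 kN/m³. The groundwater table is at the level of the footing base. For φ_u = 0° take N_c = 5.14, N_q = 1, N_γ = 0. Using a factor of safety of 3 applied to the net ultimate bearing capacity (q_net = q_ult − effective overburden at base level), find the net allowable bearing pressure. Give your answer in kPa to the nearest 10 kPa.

Effective surcharge at the founding depth q = γ·D_f = 19.1 × 0.83 = 15.853 kPa.
q_ult = c·N_c + q·N_q
     = 82.6 × 5.14 + 15.853 × 1
     = 424.56 + 15.853 = 440.42 kPa.
Net ultimate: q_net = 440.42 − 15.853 = 424.56 kPa.
q_all(net) = 424.56 / 3 = 141.52 kPa.

q_all(net) ≈ 140 kPa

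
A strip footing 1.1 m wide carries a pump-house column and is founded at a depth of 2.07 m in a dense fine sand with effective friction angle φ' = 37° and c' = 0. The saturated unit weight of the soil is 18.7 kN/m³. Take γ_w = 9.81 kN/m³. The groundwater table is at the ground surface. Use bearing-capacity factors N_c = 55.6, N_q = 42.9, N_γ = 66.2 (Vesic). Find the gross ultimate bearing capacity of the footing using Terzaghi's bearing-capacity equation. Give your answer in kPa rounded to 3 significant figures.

q_ult ≈ 1110 kPa

Water table at ground surface, so effective unit weight γ' = 18.7 − 9.81 = 8.89 kN/m³ is used throughout; overburden q = 8.89 × 2.07 = 18.402 kPa; the same γ' applies in the ½γBN_γ term.
Surcharge term q·N_q = 18.402 × 42.9 = 789.46 kPa; self-weight term 0.5·γ·B·N_γ = 0.5 × 8.89 × 1.1 × 66.2 = 323.68 kPa.
q_ult = 789.46 + 323.68 = 1113.1 kPa.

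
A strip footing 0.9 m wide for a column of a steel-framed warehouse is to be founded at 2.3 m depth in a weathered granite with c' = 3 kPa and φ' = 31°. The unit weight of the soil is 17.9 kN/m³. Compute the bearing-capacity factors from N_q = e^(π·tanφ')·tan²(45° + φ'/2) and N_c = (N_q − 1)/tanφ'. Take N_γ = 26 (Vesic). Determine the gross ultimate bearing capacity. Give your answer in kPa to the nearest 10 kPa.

tan31° = 0.6009, so N_q = e^(π×0.6009)·tan²(60.5°) = 6.604 × 3.124 = 20.63.
N_c = (20.63 − 1)/tan31° = 32.67.
Overburden at base level: q = 17.9 × 2.3 = 41.17 kPa.
Cohesion term c·N_c = 3 × 32.671 = 98.013 kPa; surcharge term q·N_q = 41.17 × 20.631 = 849.37 kPa; self-weight term 0.5·γ·B·N_γ = 0.5 × 17.9 × 0.9 × 26 = 209.43 kPa.
q_ult = 98.013 + 849.37 + 209.43 = 1156.8 kPa.

q_ult ≈ 1160 kPa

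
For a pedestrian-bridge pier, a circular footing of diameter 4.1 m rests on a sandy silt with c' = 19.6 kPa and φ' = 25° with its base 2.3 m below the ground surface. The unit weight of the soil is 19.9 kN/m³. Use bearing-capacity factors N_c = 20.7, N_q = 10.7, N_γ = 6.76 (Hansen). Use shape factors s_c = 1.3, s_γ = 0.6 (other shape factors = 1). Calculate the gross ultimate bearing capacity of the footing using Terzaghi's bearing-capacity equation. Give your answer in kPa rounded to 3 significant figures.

q = γ·D_f = 19.9 × 2.3 = 45.77 kPa.
c·N_c·s_c = 19.6 × 20.7 × 1.3 = 527.44 kPa
q·N_q = 45.77 × 10.7 = 489.74 kPa
0.5·γ·B·N_γ·s_γ = 0.5 × 19.9 × 4.1 × 6.76 × 0.6 = 165.46 kPa
q_ult = 527.44 + 489.74 + 165.46 = 1182.6 kPa.

q_ult ≈ 1180 kPa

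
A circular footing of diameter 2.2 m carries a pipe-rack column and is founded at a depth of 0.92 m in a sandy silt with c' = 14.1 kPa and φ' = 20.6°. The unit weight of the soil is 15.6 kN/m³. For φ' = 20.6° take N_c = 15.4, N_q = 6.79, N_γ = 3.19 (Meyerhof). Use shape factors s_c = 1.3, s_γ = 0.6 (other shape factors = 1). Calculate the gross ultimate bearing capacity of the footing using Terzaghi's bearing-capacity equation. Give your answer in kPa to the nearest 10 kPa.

q_ult ≈ 410 kPa

q = γ·D_f = 15.6 × 0.92 = 14.352 kPa.
c·N_c·s_c = 14.1 × 15.4 × 1.3 = 282.28 kPa
q·N_q = 14.352 × 6.79 = 97.45 kPa
0.5·γ·B·N_γ·s_γ = 0.5 × 15.6 × 2.2 × 3.19 × 0.6 = 32.844 kPa
q_ult = 282.28 + 97.45 + 32.844 = 412.58 kPa.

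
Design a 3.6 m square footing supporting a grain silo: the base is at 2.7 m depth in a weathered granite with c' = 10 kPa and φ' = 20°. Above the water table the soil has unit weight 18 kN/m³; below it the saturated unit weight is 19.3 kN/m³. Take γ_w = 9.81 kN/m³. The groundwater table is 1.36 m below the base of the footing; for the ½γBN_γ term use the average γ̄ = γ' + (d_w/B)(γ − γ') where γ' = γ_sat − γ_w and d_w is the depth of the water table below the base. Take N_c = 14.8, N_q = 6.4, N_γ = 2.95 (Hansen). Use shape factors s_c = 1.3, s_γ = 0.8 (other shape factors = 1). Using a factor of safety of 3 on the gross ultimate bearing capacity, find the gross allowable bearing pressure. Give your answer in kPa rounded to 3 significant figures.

Overburden at base level: q = 18 × 2.7 = 48.6 kPa.
The water table is 1.36 m below the base (< B = 3.6 m), so the ½γBN_γ term uses γ̄ = γ' + (d_w/B)(γ − γ') = 9.49 + (1.36/3.6)(18 − 9.49) = 12.705 kN/m³.
Cohesion term c·N_c·s_c = 10 × 14.8 × 1.3 = 192.4 kPa; surcharge term q·N_q = 48.6 × 6.4 = 311.04 kPa; self-weight term 0.5·γ·B·N_γ·s_γ = 0.5 × 12.705 × 3.6 × 2.95 × 0.8 = 53.97 kPa.
q_ult = 192.4 + 311.04 + 53.97 = 557.41 kPa.
q_all = 557.41 / 3 = 185.8 kPa.

q_all ≈ 186 kPa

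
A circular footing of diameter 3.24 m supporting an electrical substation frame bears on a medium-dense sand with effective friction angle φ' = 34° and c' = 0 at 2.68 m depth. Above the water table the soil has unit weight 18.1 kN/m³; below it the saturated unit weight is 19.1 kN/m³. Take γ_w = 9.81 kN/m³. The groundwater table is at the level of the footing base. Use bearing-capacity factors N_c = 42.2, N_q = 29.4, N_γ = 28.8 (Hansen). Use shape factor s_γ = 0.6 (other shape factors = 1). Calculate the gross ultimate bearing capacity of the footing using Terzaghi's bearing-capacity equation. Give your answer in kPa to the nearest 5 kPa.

q_ult ≈ 1685 kPa

Effective surcharge at the founding depth q = γ·D_f = 18.1 × 2.68 = 48.508 kPa.
The water table coincides with the base, so in the self-weight term γ → γ' = 9.29 kN/m³.
q_ult = q·N_q + 0.5·γ·B·N_γ·s_γ
     = 48.508 × 29.4 + 0.5 × 9.29 × 3.24 × 28.8 × 0.6
     = 1426.1 + 260.06 = 1686.2 kPa.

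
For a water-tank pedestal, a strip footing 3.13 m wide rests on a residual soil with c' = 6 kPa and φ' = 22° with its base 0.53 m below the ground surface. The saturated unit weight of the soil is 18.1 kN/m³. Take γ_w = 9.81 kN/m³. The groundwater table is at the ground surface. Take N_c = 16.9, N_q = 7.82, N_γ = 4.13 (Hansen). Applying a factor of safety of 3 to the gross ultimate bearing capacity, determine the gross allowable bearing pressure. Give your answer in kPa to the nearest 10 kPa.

q_all ≈ 60 kPa

Water table at ground surface, so effective unit weight γ' = 18.1 − 9.81 = 8.29 kN/m³ is used throughout; overburden q = 8.29 × 0.53 = 4.3937 kPa; the same γ' applies in the ½γBN_γ term.
Cohesion term c·N_c = 6 × 16.9 = 101.4 kPa; surcharge term q·N_q = 4.3937 × 7.82 = 34.359 kPa; self-weight term 0.5·γ·B·N_γ = 0.5 × 8.29 × 3.13 × 4.13 = 53.582 kPa.
q_ult = 101.4 + 34.359 + 53.582 = 189.34 kPa.
q_all = q_ult / FS = 189.34 / 3 = 63.114 kPa.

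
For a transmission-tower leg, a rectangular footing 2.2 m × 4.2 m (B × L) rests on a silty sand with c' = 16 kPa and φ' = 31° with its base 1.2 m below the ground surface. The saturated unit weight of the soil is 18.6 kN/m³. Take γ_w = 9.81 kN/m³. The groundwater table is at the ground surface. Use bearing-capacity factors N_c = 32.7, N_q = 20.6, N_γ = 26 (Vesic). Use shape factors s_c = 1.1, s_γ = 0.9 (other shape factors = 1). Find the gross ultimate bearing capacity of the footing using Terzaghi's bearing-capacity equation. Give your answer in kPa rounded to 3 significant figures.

q_ult ≈ 1020 kPa

With the water table at the surface the whole profile is submerged: γ' = 18.6 − 9.81 = 8.79 kN/m³, so q = γ'·D_f = 10.548 kPa; the same γ' applies in the ½γBN_γ term.
q_ult = c·N_c·s_c + q·N_q + 0.5·γ·B·N_γ·s_γ
     = 16 × 32.7 × 1.1 + 10.548 × 20.6 + 0.5 × 8.79 × 2.2 × 26 × 0.9
     = 575.52 + 217.29 + 226.25 = 1019.1 kPa.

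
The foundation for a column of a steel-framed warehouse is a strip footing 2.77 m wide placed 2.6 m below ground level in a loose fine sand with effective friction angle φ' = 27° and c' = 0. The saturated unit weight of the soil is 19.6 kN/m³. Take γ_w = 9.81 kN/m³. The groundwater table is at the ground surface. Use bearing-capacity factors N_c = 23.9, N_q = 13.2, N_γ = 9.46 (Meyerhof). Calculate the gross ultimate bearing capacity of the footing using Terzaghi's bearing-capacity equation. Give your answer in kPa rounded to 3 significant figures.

q_ult ≈ 464 kPa

With the water table at the surface the whole profile is submerged: γ' = 19.6 − 9.81 = 9.79 kN/m³, so q = γ'·D_f = 25.454 kPa; the same γ' applies in the ½γBN_γ term.
q_ult = q·N_q + 0.5·γ·B·N_γ
     = 25.454 × 13.2 + 0.5 × 9.79 × 2.77 × 9.46
     = 335.99 + 128.27 = 464.26 kPa.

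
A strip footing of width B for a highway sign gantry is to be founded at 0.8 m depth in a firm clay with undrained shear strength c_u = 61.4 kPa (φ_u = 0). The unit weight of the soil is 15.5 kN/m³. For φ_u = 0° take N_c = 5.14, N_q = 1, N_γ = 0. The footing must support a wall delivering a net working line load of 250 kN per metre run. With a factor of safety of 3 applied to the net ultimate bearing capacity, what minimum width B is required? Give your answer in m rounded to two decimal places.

Effective surcharge at the founding depth q = γ·D_f = 15.5 × 0.8 = 12.4 kPa.
q_ult = c·N_c + q·N_q
     = 61.4 × 5.14 + 12.4 × 1
     = 315.6 + 12.4 = 328 kPa.
For φ = 0 the ½γBN_γ term vanishes, so q_ult is independent of B. q_net = 328 − 12.4 = 315.6 kPa; q_all(net) = 315.6/3 = 105.2 kPa.
Required width B = w / q_all(net) = 250 / 105.2 = 2.376 m.

B = 2.38 m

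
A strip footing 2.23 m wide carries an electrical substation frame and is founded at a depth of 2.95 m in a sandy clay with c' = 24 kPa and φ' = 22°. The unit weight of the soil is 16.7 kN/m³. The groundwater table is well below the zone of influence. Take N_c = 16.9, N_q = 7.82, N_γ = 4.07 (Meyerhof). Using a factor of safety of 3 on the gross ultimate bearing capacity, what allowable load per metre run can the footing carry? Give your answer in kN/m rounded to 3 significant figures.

≈ 644 kN/m

Overburden at base level: q = 16.7 × 2.95 = 49.265 kPa.
Cohesion term c·N_c = 24 × 16.9 = 405.6 kPa; surcharge term q·N_q = 49.265 × 7.82 = 385.25 kPa; self-weight term 0.5·γ·B·N_γ = 0.5 × 16.7 × 2.23 × 4.07 = 75.785 kPa.
q_ult = 405.6 + 385.25 + 75.785 = 866.64 kPa.
Gross allowable pressure q_all = 866.64 / 3 = 288.88 kPa.
Allowable wall load = q_all × B = 288.88 × 2.23 = 644.2 kN per metre run.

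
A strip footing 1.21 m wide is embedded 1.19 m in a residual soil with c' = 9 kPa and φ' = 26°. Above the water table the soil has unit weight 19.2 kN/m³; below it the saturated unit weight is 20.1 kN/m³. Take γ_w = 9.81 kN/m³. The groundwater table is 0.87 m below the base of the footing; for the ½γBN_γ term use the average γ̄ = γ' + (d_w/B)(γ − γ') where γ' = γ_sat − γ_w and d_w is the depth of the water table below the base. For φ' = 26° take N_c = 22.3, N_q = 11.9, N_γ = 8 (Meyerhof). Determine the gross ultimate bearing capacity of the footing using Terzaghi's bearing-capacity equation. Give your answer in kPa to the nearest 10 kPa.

q_ult ≈ 550 kPa

q = γ·D_f = 19.2 × 1.19 = 22.848 kPa.
γ' = 10.29 kN/m³; averaging over the depth B below the base, γ̄ = γ' + (d_w/B)(γ − γ') = 16.696 kN/m³.
c·N_c = 9 × 22.3 = 200.7 kPa
q·N_q = 22.848 × 11.9 = 271.89 kPa
0.5·γ·B·N_γ = 0.5 × 16.696 × 1.21 × 8 = 80.81 kPa
q_ult = 200.7 + 271.89 + 80.81 = 553.4 kPa.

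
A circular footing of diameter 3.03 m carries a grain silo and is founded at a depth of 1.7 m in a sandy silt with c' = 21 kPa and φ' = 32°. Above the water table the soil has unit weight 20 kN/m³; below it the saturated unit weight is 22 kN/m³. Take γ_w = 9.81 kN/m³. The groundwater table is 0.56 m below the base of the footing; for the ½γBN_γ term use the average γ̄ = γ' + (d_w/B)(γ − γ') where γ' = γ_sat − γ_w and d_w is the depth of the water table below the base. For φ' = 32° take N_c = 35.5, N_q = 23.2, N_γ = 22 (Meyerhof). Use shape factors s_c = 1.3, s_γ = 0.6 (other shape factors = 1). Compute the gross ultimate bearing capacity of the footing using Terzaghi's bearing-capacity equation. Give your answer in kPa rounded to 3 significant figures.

q_ult ≈ 2030 kPa

Effective surcharge at the founding depth q = γ·D_f = 20 × 1.7 = 34 kPa.
With d_w = 0.56 m < B, γ̄ = 12.19 + (0.56/3.03) × (20 − 12.19) = 13.633 kN/m³.
q_ult = c·N_c·s_c + q·N_q + 0.5·γ·B·N_γ·s_γ
     = 21 × 35.5 × 1.3 + 34 × 23.2 + 0.5 × 13.633 × 3.03 × 22 × 0.6
     = 969.15 + 788.8 + 272.64 = 2030.6 kPa.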